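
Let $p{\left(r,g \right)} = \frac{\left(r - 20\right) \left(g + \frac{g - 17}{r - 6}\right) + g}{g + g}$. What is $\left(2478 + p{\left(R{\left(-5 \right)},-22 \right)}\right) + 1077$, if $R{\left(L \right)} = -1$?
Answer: $\frac{156097}{44} \approx 3547.7$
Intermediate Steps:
$p{\left(r,g \right)} = \frac{g + \left(-20 + r\right) \left(g + \frac{-17 + g}{-6 + r}\right)}{2 g}$ ($p{\left(r,g \right)} = \frac{\left(-20 + r\right) \left(g + \frac{-17 + g}{-6 + r}\right) + g}{2 g} = \left(\left(-20 + r\right) \left(g + \frac{-17 + g}{-6 + r}\right) + g\right) \frac{1}{2 g} = \left(g + \left(-20 + r\right) \left(g + \frac{-17 + g}{-6 + r}\right)\right) \frac{1}{2 g} = \frac{g + \left(-20 + r\right) \left(g + \frac{-17 + g}{-6 + r}\right)}{2 g}$)
$\left(2478 + p{\left(R{\left(-5 \right)},-22 \right)}\right) + 1077 = \left(2478 + \frac{340 - -17 + 94 \left(-22\right) - 22 \left(-1\right)^{2} - \left(-528\right) \left(-1\right)}{2 \left(-22\right) \left(-6 - 1\right)}\right) + 1077 = \left(2478 + \frac{1}{2} \left(- \frac{1}{22}\right) \frac{1}{-7} \left(340 + 17 - 2068 - 22 - 528\right)\right) + 1077 = \left(2478 + \frac{1}{2} \left(- \frac{1}{22}\right) \left(- \frac{1}{7}\right) \left(340 + 17 - 2068 - 22 - 528\right)\right) + 1077 = \left(2478 + \frac{1}{2} \left(- \frac{1}{22}\right) \left(- \frac{1}{7}\right) \left(-2261\right)\right) + 1077 = \left(2478 - \frac{323}{44}\right) + 1077 = \frac{108709}{44} + 1077 = \frac{156097}{44}$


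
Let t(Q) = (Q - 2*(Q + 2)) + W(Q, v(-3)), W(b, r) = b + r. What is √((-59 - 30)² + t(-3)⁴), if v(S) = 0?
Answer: √8177 ≈ 90.427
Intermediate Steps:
t(Q) = -4 (t(Q) = (Q - 2*(Q + 2)) + (Q + 0) = (Q - 2*(2 + Q)) + Q = (Q + (-4 - 2*Q)) + Q = (-4 - Q) + Q = -4)
√((-59 - 30)² + t(-3)⁴) = √((-59 - 30)² + (-4)⁴) = √((-89)² + 256) = √(7921 + 256) = √8177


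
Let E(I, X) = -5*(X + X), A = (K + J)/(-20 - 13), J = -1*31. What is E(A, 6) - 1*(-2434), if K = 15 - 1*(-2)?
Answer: 2374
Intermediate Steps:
K = 17 (K = 15 + 2 = 17)
J = -31
A = 14/33 (A = (17 - 31)/(-20 - 13) = -14/(-33) = -14*(-1/33) = 14/33 ≈ 0.42424)
E(I, X) = -10*X
E(A, 6) - 1*(-2434) = -10*6 - 1*(-2434) = -60 + 2434 = 2374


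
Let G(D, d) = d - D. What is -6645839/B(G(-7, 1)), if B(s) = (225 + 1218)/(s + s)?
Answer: -106333424/1443 ≈ -73689.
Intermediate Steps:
B(s) = 1443/(2*s) (B(s) = 1443/((2*s)) = 1443*(1/(2*s)) = 1443/(2*s))
-6645839/B(G(-7, 1)) = -6645839/(1443/(2*(1 - 1*(-7)))) = -6645839/(1443/(2*(1 + 7))) = -6645839/((1443/2)/8) = -6645839/((1443/2)*(1/8)) = -6645839/1443/16 = -6645839*16/1443 = -106333424/1443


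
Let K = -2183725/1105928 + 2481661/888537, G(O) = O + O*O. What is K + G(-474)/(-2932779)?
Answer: 54827681229003815/73895348516157096 ≈ 0.74196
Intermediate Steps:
G(O) = O + O**2
K = 61862917391/75589072872 (K = -2183725*1/1105928 + 2481661*(1/888537) = -2183725/1105928 + 190897/68349 = 61862917391/75589072872 ≈ 0.81841)
K + G(-474)/(-2932779) = 61862917391/75589072872 - 474*(1 - 474)/(-2932779) = 61862917391/75589072872 - 474*(-473)*(-1/2932779) = 61862917391/75589072872 + 224202*(-1/2932779) = 61862917391/75589072872 - 74734/977593 = 54827681229003815/73895348516157096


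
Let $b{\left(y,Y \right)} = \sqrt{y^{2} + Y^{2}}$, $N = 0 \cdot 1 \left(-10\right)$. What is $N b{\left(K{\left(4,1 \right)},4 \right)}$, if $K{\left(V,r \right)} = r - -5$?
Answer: $0$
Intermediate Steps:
$K{\left(V,r \right)} = 5 + r$ ($K{\left(V,r \right)} = r + 5 = 5 + r$)
$N = 0$ ($N = 0 \left(-10\right) = 0$)
$b{\left(y,Y \right)} = \sqrt{Y^{2} + y^{2}}$
$N b{\left(K{\left(4,1 \right)},4 \right)} = 0 \sqrt{4^{2} + \left(5 + 1\right)^{2}} = 0 \sqrt{16 + 6^{2}} = 0 \sqrt{16 + 36} = 0 \sqrt{52} = 0 \cdot 2 \sqrt{13} = 0$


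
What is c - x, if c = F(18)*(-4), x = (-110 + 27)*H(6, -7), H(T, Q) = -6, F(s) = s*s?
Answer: -1794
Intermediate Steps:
F(s) = s²
x = 498 (x = (-110 + 27)*(-6) = -83*(-6) = 498)
c = -1296 (c = 18²*(-4) = 324*(-4) = -1296)
c - x = -1296 - 1*498 = -1296 - 498 = -1794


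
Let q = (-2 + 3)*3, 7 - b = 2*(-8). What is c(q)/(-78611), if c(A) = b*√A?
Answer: -23*√3/78611 ≈ -0.00050676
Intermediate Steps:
b = 23 (b = 7 - 2*(-8) = 7 - 1*(-16) = 7 + 16 = 23)
q = 3 (q = 1*3 = 3)
c(A) = 23*√A
c(q)/(-78611) = (23*√3)/(-78611) = (23*√3)*(-1/78611) = -23*√3/78611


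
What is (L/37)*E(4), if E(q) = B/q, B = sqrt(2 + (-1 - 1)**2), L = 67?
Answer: 67*sqrt(6)/148 ≈ 1.1089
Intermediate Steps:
B = sqrt(6) (B = sqrt(2 + (-2)**2) = sqrt(2 + 4) = sqrt(6) ≈ 2.4495)
E(q) = sqrt(6)/q
(L/37)*E(4) = (67/37)*(sqrt(6)/4) = ((1/37)*67)*(sqrt(6)*(1/4)) = 67*(sqrt(6)/4)/37 = 67*sqrt(6)/148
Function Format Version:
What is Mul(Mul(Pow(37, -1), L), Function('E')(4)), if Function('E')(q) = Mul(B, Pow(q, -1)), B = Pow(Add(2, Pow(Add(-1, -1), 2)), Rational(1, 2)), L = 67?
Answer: Mul(Rational(67, 148), Pow(6, Rational(1, 2))) ≈ 1.1089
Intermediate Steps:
B = Pow(6, Rational(1, 2)) (B = Pow(Add(2, Pow(-2, 2)), Rational(1, 2)) = Pow(Add(2, 4), Rational(1, 2)) = Pow(6, Rational(1, 2)) ≈ 2.4495)
Function('E')(q) = Mul(Pow(6, Rational(1, 2)), Pow(q, -1))
Mul(Mul(Pow(37, -1), L), Function('E')(4)) = Mul(Mul(Pow(37, -1), 67), Mul(Pow(6, Rational(1, 2)), Pow(4, -1))) = Mul(Mul(Rational(1, 37), 67), Mul(Pow(6, Rational(1, 2)), Rational(1, 4))) = Mul(Rational(67, 37), Mul(Rational(1, 4), Pow(6, Rational(1, 2)))) = Mul(Rational(67, 148), Pow(6, Rational(1, 2)))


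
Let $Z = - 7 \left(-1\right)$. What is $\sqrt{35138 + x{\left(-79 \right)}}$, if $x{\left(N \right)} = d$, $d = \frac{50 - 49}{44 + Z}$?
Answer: $\frac{\sqrt{91393989}}{51} \approx 187.45$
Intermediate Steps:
$Z = 7$ ($Z = \left(-1\right) \left(-7\right) = 7$)
$d = \frac{1}{51}$ ($d = \frac{50 - 49}{44 + 7} = 1 \cdot \frac{1}{51} = \frac{1}{51} \approx 0.019608$)
$x{\left(N \right)} = \frac{1}{51}$
$\sqrt{35138 + x{\left(-79 \right)}} = \sqrt{35138 + \frac{1}{51}} = \sqrt{\frac{1792039}{51}} = \frac{\sqrt{91393989}}{51}$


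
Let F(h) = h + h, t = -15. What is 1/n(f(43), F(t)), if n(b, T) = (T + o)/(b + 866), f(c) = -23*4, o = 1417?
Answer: 774/1387 ≈ 0.55804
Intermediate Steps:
F(h) = 2*h
f(c) = -92
n(b, T) = (1417 + T)/(866 + b) (n(b, T) = (T + 1417)/(b + 866) = (1417 + T)/(866 + b))
1/n(f(43), F(t)) = 1/((1417 + 2*(-15))/(866 - 92)) = 1/((1417 - 30)/774) = 1/((1/774)*1387) = 1/(1387/774) = 774/1387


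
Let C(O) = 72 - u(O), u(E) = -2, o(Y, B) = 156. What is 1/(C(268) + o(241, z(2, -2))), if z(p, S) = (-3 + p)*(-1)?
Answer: 1/230 ≈ 0.0043478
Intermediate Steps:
z(p, S) = 3 - p
C(O) = 74 (C(O) = 72 - 1*(-2) = 72 + 2 = 74)
1/(C(268) + o(241, z(2, -2))) = 1/(74 + 156) = 1/230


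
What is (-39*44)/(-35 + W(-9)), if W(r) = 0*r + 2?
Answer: 52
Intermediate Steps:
W(r) = 2 (W(r) = 0 + 2 = 2)
(-39*44)/(-35 + W(-9)) = (-39*44)/(-35 + 2) = -1716/(-33) = -1716*(-1/33) = 52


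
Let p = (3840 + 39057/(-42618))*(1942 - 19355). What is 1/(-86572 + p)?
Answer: -14206/950900401505 ≈ -1.4940e-8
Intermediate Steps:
p = -949670559673/14206 (p = (3840 + 39057*(-1/42618))*(-17413) = (3840 - 13019/14206)*(-17413) = (54538021/14206)*(-17413) = -949670559673/14206 ≈ -6.6850e+7)
1/(-86572 + p) = 1/(-86572 - 949670559673/14206) = 1/(-950900401505/14206) = -14206/950900401505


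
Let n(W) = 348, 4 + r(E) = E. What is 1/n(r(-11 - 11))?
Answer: 1/348 ≈ 0.0028736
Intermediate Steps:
r(E) = -4 + E
1/n(r(-11 - 11)) = 1/348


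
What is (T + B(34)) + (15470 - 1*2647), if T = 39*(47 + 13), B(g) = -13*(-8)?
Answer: 15267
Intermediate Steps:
B(g) = 104
T = 2340 (T = 39*60 = 2340)
(T + B(34)) + (15470 - 1*2647) = (2340 + 104) + (15470 - 1*2647) = 2444 + (15470 - 2647) = 2444 + 12823 = 15267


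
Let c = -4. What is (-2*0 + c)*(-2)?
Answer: 8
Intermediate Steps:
(-2*0 + c)*(-2) = (-2*0 - 4)*(-2) = (0 - 4)*(-2) = -4*(-2) = 8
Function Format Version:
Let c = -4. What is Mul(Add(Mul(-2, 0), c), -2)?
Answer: 8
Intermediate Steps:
Mul(Add(Mul(-2, 0), c), -2) = Mul(Add(Mul(-2, 0), -4), -2) = Mul(Add(0, -4), -2) = Mul(-4, -2) = 8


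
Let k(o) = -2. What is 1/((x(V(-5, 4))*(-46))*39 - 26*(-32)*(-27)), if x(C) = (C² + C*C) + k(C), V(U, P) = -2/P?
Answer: -1/19773 ≈ -5.0574e-5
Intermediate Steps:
x(C) = -2 + 2*C² (x(C) = (C² + C*C) - 2 = (C² + C²) - 2 = 2*C² - 2 = -2 + 2*C²)
1/((x(V(-5, 4))*(-46))*39 - 26*(-32)*(-27)) = 1/(((-2 + 2*(-2/4)²)*(-46))*39 - 26*(-32)*(-27)) = 1/(((-2 + 2*(-2*¼)²)*(-46))*39 + 832*(-27)) = 1/(((-2 + 2*(-½)²)*(-46))*39 - 22464) = 1/(((-2 + 2*(¼))*(-46))*39 - 22464) = 1/(((-2 + ½)*(-46))*39 - 22464) = 1/(-3/2*(-46)*39 - 22464) = 1/(69*39 - 22464) = 1/(2691 - 22464) = 1/(-19773) = -1/19773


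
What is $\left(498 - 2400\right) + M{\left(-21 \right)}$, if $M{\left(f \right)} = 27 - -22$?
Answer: $-1853$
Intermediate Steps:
$M{\left(f \right)} = 49$ ($M{\left(f \right)} = 27 + 22 = 49$)
$\left(498 - 2400\right) + M{\left(-21 \right)} = \left(498 - 2400\right) + 49 = -1902 + 49 = -1853$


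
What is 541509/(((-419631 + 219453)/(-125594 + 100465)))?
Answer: 4535859887/66726 ≈ 67977.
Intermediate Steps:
541509/(((-419631 + 219453)/(-125594 + 100465))) = 541509/((-200178/(-25129))) = 541509/((-200178*(-1/25129))) = 541509/(200178/25129) = 541509*(25129/200178) = 4535859887/66726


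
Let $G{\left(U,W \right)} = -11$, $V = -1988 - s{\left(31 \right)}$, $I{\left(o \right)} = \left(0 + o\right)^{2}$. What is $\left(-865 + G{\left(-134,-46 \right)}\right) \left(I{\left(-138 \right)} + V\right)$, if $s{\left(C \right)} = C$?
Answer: $-14913900$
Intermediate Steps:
$I{\left(o \right)} = o^{2}$
$V = -2019$ ($V = -1988 - 31 = -2019$)
$\left(-865 + G{\left(-134,-46 \right)}\right) \left(I{\left(-138 \right)} + V\right) = \left(-865 - 11\right) \left(\left(-138\right)^{2} - 2019\right) = - 876 \left(19044 - 2019\right) = \left(-876\right) 17025 = -14913900$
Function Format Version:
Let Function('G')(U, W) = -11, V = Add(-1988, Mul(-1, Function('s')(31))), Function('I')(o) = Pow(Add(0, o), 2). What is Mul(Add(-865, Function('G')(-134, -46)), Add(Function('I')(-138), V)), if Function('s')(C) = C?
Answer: -14913900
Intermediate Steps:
Function('I')(o) = Pow(o, 2)
V = -2019 (V = Add(-1988, Mul(-1, 31)) = Add(-1988, -31) = -2019)
Mul(Add(-865, Function('G')(-134, -46)), Add(Function('I')(-138), V)) = Mul(Add(-865, -11), Add(Pow(-138, 2), -2019)) = Mul(-876, Add(19044, -2019)) = Mul(-876, 17025) = -14913900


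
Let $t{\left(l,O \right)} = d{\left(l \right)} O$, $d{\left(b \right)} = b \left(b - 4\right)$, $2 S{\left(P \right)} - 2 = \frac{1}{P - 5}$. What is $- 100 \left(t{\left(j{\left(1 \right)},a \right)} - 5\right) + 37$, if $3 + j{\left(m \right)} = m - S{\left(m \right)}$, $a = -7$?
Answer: $\frac{229967}{16} \approx 14373.0$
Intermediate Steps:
$S{\left(P \right)} = 1 + \frac{1}{2 \left(-5 + P\right)}$ ($S{\left(P \right)} = 1 + \frac{1}{2 \left(P - 5\right)} = 1 + \frac{1}{2 \left(-5 + P\right)}$)
$d{\left(b \right)} = b \left(-4 + b\right)$
$j{\left(m \right)} = -3 + m - \frac{- \frac{9}{2} + m}{-5 + m}$ ($j{\left(m \right)} = -3 + \left(m - \frac{- \frac{9}{2} + m}{-5 + m}\right) = -3 + m - \frac{- \frac{9}{2} + m}{-5 + m}$)
$t{\left(l,O \right)} = O l \left(-4 + l\right)$ ($t{\left(l,O \right)} = l \left(-4 + l\right) O = O l \left(-4 + l\right)$)
$- 100 \left(t{\left(j{\left(1 \right)},a \right)} - 5\right) + 37 = - 100 \left(- 7 \frac{\frac{39}{2} + 1^{2} - 9}{-5 + 1} \left(-4 + \frac{\frac{39}{2} + 1^{2} - 9}{-5 + 1}\right) - 5\right) + 37 = - 100 \left(- 7 \frac{\frac{39}{2} + 1 - 9}{-4} \left(-4 + \frac{\frac{39}{2} + 1 - 9}{-4}\right) - 5\right) + 37 = - 100 \left(- 7 \left(\left(- \frac{1}{4}\right) \frac{23}{2}\right) \left(-4 - \frac{23}{8}\right) - 5\right) + 37 = - 100 \left(\left(-7\right) \left(- \frac{23}{8}\right) \left(-4 - \frac{23}{8}\right) - 5\right) + 37 = - 100 \left(\left(-7\right) \left(- \frac{23}{8}\right) \left(- \frac{55}{8}\right) - 5\right) + 37 = - 100 \left(- \frac{8855}{64} - 5\right) + 37 = \left(-100\right) \left(- \frac{9175}{64}\right) + 37 = \frac{229375}{16} + 37 = \frac{229967}{16}$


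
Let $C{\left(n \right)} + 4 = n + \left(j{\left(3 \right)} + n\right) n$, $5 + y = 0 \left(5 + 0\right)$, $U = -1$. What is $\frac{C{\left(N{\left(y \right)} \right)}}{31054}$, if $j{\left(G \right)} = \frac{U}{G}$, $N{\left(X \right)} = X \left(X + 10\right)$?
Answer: $\frac{1813}{93162} \approx 0.019461$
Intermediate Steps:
$y = -5$ ($y = -5 + 0 \left(5 + 0\right) = -5 + 0 \cdot 5 = -5 + 0 = -5$)
$N{\left(X \right)} = X \left(10 + X\right)$
$j{\left(G \right)} = - \frac{1}{G}$
$C{\left(n \right)} = -4 + n + n \left(- \frac{1}{3} + n\right)$ ($C{\left(n \right)} = -4 + \left(n + \left(- \frac{1}{3} + n\right) n\right) = -4 + \left(n + n \left(- \frac{1}{3} + n\right)\right) = -4 + n + n \left(- \frac{1}{3} + n\right)$)
$\frac{C{\left(N{\left(y \right)} \right)}}{31054} = \frac{-4 + \left(- 5 \left(10 - 5\right)\right)^{2} + \frac{2 \left(- 5 \left(10 - 5\right)\right)}{3}}{31054} = \left(-4 + \left(\left(-5\right) 5\right)^{2} + \frac{2 \left(\left(-5\right) 5\right)}{3}\right) \frac{1}{31054} = \left(-4 + \left(-25\right)^{2} + \frac{2}{3} \left(-25\right)\right) \frac{1}{31054} = \left(-4 + 625 - \frac{50}{3}\right) \frac{1}{31054} = \frac{1813}{3} \cdot \frac{1}{31054} = \frac{1813}{93162}$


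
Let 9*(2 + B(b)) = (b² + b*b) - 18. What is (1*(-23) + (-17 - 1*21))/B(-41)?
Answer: -549/3326 ≈ -0.16506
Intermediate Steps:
B(b) = -4 + 2*b²/9 (B(b) = -2 + ((b² + b*b) - 18)/9 = -2 + ((b² + b²) - 18)/9 = -2 + (2*b² - 18)/9 = -2 + (-18 + 2*b²)/9 = -2 + (-2 + 2*b²/9) = -4 + 2*b²/9)
(1*(-23) + (-17 - 1*21))/B(-41) = (1*(-23) + (-17 - 1*21))/(-4 + (2/9)*(-41)²) = (-23 + (-17 - 21))/(-4 + (2/9)*1681) = (-23 - 38)/(-4 + 3362/9) = -61/3326/9 = -61*9/3326 = -549/3326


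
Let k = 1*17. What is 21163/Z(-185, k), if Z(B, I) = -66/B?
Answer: 3915155/66 ≈ 59321.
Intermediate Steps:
k = 17
21163/Z(-185, k) = 21163/((-66/(-185))) = 21163/((-66*(-1/185))) = 21163/(66/185) = 21163*(185/66) = 3915155/66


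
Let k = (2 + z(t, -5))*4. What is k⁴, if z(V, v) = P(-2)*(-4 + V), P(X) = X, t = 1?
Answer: 1048576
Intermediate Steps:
z(V, v) = 8 - 2*V (z(V, v) = -2*(-4 + V) = 8 - 2*V)
k = 32 (k = (2 + (8 - 2*1))*4 = (2 + (8 - 2))*4 = (2 + 6)*4 = 8*4 = 32)
k⁴ = 32⁴ = 1048576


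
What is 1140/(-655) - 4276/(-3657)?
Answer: -273640/479067 ≈ -0.57119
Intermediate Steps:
1140/(-655) - 4276/(-3657) = 1140*(-1/655) - 4276*(-1/3657) = -228/131 + 4276/3657 = -273640/479067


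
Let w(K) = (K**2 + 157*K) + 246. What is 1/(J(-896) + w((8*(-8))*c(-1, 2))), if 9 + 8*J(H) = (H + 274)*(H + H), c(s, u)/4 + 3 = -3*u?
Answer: 8/46477735 ≈ 1.7213e-7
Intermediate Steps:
c(s, u) = -12 - 12*u (c(s, u) = -12 + 4*(-3*u) = -12 - 12*u)
w(K) = 246 + K**2 + 157*K
J(H) = -9/8 + H*(274 + H)/4 (J(H) = -9/8 + ((H + 274)*(H + H))/8 = -9/8 + ((274 + H)*(2*H))/8 = -9/8 + (2*H*(274 + H))/8 = -9/8 + H*(274 + H)/4)
1/(J(-896) + w((8*(-8))*c(-1, 2))) = 1/((-9/8 + (1/4)*(-896)**2 + (137/2)*(-896)) + (246 + ((8*(-8))*(-12 - 12*2))**2 + 157*((8*(-8))*(-12 - 12*2)))) = 1/((-9/8 + (1/4)*802816 - 61376) + (246 + (-64*(-12 - 24))**2 + 157*(-64*(-12 - 24)))) = 1/((-9/8 + 200704 - 61376) + (246 + (-64*(-36))**2 + 157*(-64*(-36)))) = 1/(1114615/8 + (246 + 2304**2 + 157*2304)) = 1/(1114615/8 + (246 + 5308416 + 361728)) = 1/(1114615/8 + 5670390) = 1/(46477735/8) = 8/46477735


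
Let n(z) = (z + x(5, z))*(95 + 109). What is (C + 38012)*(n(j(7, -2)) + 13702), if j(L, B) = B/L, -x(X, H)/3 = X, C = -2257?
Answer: 2648944930/7 ≈ 3.7842e+8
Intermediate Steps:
x(X, H) = -3*X
n(z) = -3060 + 204*z (n(z) = (z - 3*5)*(95 + 109) = (z - 15)*204 = (-15 + z)*204 = -3060 + 204*z)
(C + 38012)*(n(j(7, -2)) + 13702) = (-2257 + 38012)*((-3060 + 204*(-2/7)) + 13702) = 35755*((-3060 + 204*(-2*⅐)) + 13702) = 35755*((-3060 + 204*(-2/7)) + 13702) = 35755*((-3060 - 408/7) + 13702) = 35755*(-21828/7 + 13702) = 35755*(74086/7) = 2648944930/7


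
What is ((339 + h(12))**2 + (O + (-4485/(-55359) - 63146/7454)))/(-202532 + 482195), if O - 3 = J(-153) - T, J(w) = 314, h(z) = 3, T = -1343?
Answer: 8157709195840/19233635730453 ≈ 0.42414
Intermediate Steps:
O = 1660 (O = 3 + (314 - 1*(-1343)) = 3 + (314 + 1343) = 3 + 1657 = 1660)
((339 + h(12))**2 + (O + (-4485/(-55359) - 63146/7454)))/(-202532 + 482195) = ((339 + 3)**2 + (1660 + (-4485/(-55359) - 63146/7454)))/(-202532 + 482195) = (342**2 + (1660 + (-4485*(-1/55359) - 63146*1/7454)))/279663 = (116964 + (1660 + (1495/18453 - 31573/3727)))*(1/279663) = (116964 + (1660 - 577044704/68774331))*(1/279663) = (116964 + 113588344756/68774331)*(1/279663) = (8157709195840/68774331)*(1/279663) = 8157709195840/19233635730453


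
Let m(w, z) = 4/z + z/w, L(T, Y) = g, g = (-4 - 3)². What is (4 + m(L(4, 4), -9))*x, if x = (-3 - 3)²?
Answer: 5948/49 ≈ 121.39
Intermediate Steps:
g = 49 (g = (-7)² = 49)
L(T, Y) = 49
x = 36 (x = (-6)² = 36)
(4 + m(L(4, 4), -9))*x = (4 + (4/(-9) - 9/49))*36 = (4 + (4*(-⅑) - 9*1/49))*36 = (4 + (-4/9 - 9/49))*36 = (4 - 277/441)*36 = (1487/441)*36 = 5948/49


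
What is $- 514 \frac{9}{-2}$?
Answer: $2313$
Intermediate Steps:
$- 514 \frac{9}{-2} = - 514 \cdot 9 \left(- \frac{1}{2}\right) = \left(-514\right) \left(- \frac{9}{2}\right) = 2313$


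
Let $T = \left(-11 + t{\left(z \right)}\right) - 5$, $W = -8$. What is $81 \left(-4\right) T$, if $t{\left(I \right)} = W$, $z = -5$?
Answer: $7776$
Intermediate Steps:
$t{\left(I \right)} = -8$
$T = -24$ ($T = \left(-11 - 8\right) - 5 = -19 - 5 = -24$)
$81 \left(-4\right) T = 81 \left(-4\right) \left(-24\right) = \left(-324\right) \left(-24\right) = 7776$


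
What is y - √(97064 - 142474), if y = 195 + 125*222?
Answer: 27945 - I*√45410 ≈ 27945.0 - 213.1*I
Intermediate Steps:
y = 27945 (y = 195 + 27750 = 27945)
y - √(97064 - 142474) = 27945 - √(97064 - 142474) = 27945 - √(-45410) = 27945 - I*√45410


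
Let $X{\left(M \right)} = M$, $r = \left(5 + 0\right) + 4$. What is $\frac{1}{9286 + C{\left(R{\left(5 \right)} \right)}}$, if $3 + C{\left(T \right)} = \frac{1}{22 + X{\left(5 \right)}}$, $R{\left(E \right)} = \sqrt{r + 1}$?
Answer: $\frac{27}{250642} \approx 0.00010772$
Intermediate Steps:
$r = 9$ ($r = 5 + 4 = 9$)
$R{\left(E \right)} = \sqrt{10}$ ($R{\left(E \right)} = \sqrt{9 + 1} = \sqrt{10}$)
$C{\left(T \right)} = - \frac{80}{27}$ ($C{\left(T \right)} = -3 + \frac{1}{22 + 5} = -3 + \frac{1}{27} = - \frac{80}{27}$)
$\frac{1}{9286 + C{\left(R{\left(5 \right)} \right)}} = \frac{1}{9286 - \frac{80}{27}} = \frac{1}{\frac{250642}{27}} = \frac{27}{250642}$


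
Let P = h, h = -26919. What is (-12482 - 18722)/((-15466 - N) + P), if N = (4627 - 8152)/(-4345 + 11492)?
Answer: 111507494/151461035 ≈ 0.73621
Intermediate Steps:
P = -26919
N = -3525/7147 ≈ -0.49321
(-12482 - 18722)/((-15466 - N) + P) = (-12482 - 18722)/((-15466 - 1*(-3525/7147)) - 26919) = -31204/((-15466 + 3525/7147) - 26919) = -31204/(-110531977/7147 - 26919) = -31204/(-302922070/7147) = -31204*(-7147/302922070) = 111507494/151461035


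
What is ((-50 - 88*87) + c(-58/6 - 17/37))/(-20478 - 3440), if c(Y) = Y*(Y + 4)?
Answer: 47090653/147346839 ≈ 0.31959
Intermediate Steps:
c(Y) = Y*(4 + Y)
((-50 - 88*87) + c(-58/6 - 17/37))/(-20478 - 3440) = ((-50 - 88*87) + (-58/6 - 17/37)*(4 + (-58/6 - 17/37)))/(-20478 - 3440) = ((-50 - 7656) + (-58*⅙ - 17*1/37)*(4 + (-58*⅙ - 17*1/37)))/(-23918) = (-7706 + (-29/3 - 17/37)*(4 + (-29/3 - 17/37)))*(-1/23918) = (-7706 - 1124*(4 - 1124/111)/111)*(-1/23918) = (-7706 - 1124/111*(-680/111))*(-1/23918) = (-7706 + 764320/12321)*(-1/23918) = -94181306/12321*(-1/23918) = 47090653/147346839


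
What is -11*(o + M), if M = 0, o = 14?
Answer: -154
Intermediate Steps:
-11*(o + M) = -11*(14 + 0) = -11*14 = -154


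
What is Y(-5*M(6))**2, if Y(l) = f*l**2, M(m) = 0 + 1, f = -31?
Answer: 600625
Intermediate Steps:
M(m) = 1
Y(l) = -31*l**2
Y(-5*M(6))**2 = (-31*(-5*1)**2)**2 = (-31*(-5)**2)**2 = (-31*25)**2 = (-775)**2 = 600625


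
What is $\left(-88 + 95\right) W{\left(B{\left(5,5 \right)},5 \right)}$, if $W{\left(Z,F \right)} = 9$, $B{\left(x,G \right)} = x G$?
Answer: $63$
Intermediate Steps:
$B{\left(x,G \right)} = G x$
$\left(-88 + 95\right) W{\left(B{\left(5,5 \right)},5 \right)} = \left(-88 + 95\right) 9 = 7 \cdot 9 = 63$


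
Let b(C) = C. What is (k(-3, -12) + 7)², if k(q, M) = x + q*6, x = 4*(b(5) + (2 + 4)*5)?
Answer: 16641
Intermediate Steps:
x = 140 (x = 4*(5 + (2 + 4)*5) = 4*(5 + 6*5) = 4*(5 + 30) = 4*35 = 140)
k(q, M) = 140 + 6*q (k(q, M) = 140 + q*6 = 140 + 6*q)
(k(-3, -12) + 7)² = ((140 + 6*(-3)) + 7)² = ((140 - 18) + 7)² = (122 + 7)² = 129² = 16641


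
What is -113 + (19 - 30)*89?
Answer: -1092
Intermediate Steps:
-113 + (19 - 30)*89 = -113 - 11*89 = -113 - 979 = -1092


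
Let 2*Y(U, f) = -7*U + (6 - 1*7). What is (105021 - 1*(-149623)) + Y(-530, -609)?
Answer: 512997/2 ≈ 2.5650e+5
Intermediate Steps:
Y(U, f) = -1/2 - 7*U/2 (Y(U, f) = (-7*U + (6 - 1*7))/2 = (-7*U + (6 - 7))/2 = (-7*U - 1)/2 = (-1 - 7*U)/2 = -1/2 - 7*U/2)
(105021 - 1*(-149623)) + Y(-530, -609) = (105021 - 1*(-149623)) + (-1/2 - 7/2*(-530)) = (105021 + 149623) + (-1/2 + 1855) = 254644 + 3709/2 = 512997/2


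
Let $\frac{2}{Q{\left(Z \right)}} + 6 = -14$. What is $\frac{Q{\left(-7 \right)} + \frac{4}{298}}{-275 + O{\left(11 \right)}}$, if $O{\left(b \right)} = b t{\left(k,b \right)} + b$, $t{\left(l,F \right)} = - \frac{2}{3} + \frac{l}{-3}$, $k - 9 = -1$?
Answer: $\frac{387}{1343980} \approx 0.00028795$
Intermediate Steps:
$k = 8$ ($k = 9 - 1 = 8$)
$t{\left(l,F \right)} = - \frac{2}{3} - \frac{l}{3}$ ($t{\left(l,F \right)} = \left(-2\right) \frac{1}{3} + l \left(- \frac{1}{3}\right) = - \frac{2}{3} - \frac{l}{3}$)
$O{\left(b \right)} = - \frac{7 b}{3}$ ($O{\left(b \right)} = b \left(- \frac{2}{3} - \frac{8}{3}\right) + b = b \left(- \frac{10}{3}\right) + b = - \frac{10 b}{3} + b = - \frac{7 b}{3}$)
$Q{\left(Z \right)} = - \frac{1}{10}$ ($Q{\left(Z \right)} = \frac{2}{-6 - 14} = \frac{2}{-20} = 2 \left(- \frac{1}{20}\right) = - \frac{1}{10}$)
$\frac{Q{\left(-7 \right)} + \frac{4}{298}}{-275 + O{\left(11 \right)}} = \frac{- \frac{1}{10} + \frac{4}{298}}{-275 - \frac{77}{3}} = \frac{- \frac{1}{10} + 4 \cdot \frac{1}{298}}{-275 - \frac{77}{3}} = \frac{- \frac{1}{10} + \frac{2}{149}}{- \frac{902}{3}} = \left(- \frac{129}{1490}\right) \left(- \frac{3}{902}\right) = \frac{387}{1343980}$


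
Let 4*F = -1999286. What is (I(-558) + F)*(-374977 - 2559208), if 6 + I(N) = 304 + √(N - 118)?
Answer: 2931388721695/2 - 76288810*I ≈ 1.4657e+12 - 7.6289e+7*I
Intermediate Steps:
I(N) = 298 + √(-118 + N) (I(N) = -6 + (304 + √(N - 118)) = -6 + (304 + √(-118 + N)) = 298 + √(-118 + N))
F = -999643/2 (F = (¼)*(-1999286) = -999643/2 ≈ -4.9982e+5)
(I(-558) + F)*(-374977 - 2559208) = ((298 + √(-118 - 558)) - 999643/2)*(-374977 - 2559208) = ((298 + √(-676)) - 999643/2)*(-2934185) = ((298 + 26*I) - 999643/2)*(-2934185) = (-999047/2 + 26*I)*(-2934185) = 2931388721695/2 - 76288810*I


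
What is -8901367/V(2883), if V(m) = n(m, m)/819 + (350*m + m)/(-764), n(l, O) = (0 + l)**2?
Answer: -32571507332/32288639 ≈ -1008.8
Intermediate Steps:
n(l, O) = l**2
V(m) = -351*m/764 + m**2/819 (V(m) = m**2/819 + (350*m + m)/(-764) = m**2*(1/819) + (351*m)*(-1/764) = m**2/819 - 351*m/764 = -351*m/764 + m**2/819)
-8901367/V(2883) = -8901367*208572/(961*(-287469 + 764*2883)) = -8901367*208572/(961*(-287469 + 2202612)) = -8901367/((1/625716)*2883*1915143) = -8901367/613484141/69524 = -8901367*69524/613484141 = -32571507332/32288639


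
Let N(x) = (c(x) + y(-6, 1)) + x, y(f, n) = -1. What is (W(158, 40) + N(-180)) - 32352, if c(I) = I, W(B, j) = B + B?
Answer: -32397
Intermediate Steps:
W(B, j) = 2*B
N(x) = -1 + 2*x (N(x) = (x - 1) + x = (-1 + x) + x = -1 + 2*x)
(W(158, 40) + N(-180)) - 32352 = (2*158 + (-1 + 2*(-180))) - 32352 = (316 + (-1 - 360)) - 32352 = (316 - 361) - 32352 = -45 - 32352 = -32397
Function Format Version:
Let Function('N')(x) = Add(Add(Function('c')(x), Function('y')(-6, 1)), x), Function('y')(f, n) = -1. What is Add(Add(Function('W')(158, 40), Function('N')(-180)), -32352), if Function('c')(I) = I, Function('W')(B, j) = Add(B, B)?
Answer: -32397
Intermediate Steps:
Function('W')(B, j) = Mul(2, B)
Function('N')(x) = Add(-1, Mul(2, x)) (Function('N')(x) = Add(Add(x, -1), x) = Add(Add(-1, x), x) = Add(-1, Mul(2, x)))
Add(Add(Function('W')(158, 40), Function('N')(-180)), -32352) = Add(Add(Mul(2, 158), Add(-1, Mul(2, -180))), -32352) = Add(Add(316, Add(-1, -360)), -32352) = Add(Add(316, -361), -32352) = Add(-45, -32352) = -32397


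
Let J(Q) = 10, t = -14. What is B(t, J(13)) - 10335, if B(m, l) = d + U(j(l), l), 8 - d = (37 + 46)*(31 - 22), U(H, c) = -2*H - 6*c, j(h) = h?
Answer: -11154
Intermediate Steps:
U(H, c) = -6*c - 2*H
d = -739 (d = 8 - (37 + 46)*(31 - 22) = 8 - 83*9 = 8 - 1*747 = 8 - 747 = -739)
B(m, l) = -739 - 8*l (B(m, l) = -739 + (-6*l - 2*l) = -739 - 8*l)
B(t, J(13)) - 10335 = (-739 - 8*10) - 10335 = (-739 - 80) - 10335 = -819 - 10335 = -11154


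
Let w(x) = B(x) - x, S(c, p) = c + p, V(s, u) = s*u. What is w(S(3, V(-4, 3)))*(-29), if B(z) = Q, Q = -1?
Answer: -232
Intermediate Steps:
B(z) = -1
w(x) = -1 - x
w(S(3, V(-4, 3)))*(-29) = (-1 - (3 - 4*3))*(-29) = (-1 - (3 - 12))*(-29) = (-1 - 1*(-9))*(-29) = (-1 + 9)*(-29) = 8*(-29) = -232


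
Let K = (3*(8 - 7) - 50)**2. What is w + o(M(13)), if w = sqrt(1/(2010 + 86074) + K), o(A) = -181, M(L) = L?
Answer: -181 + sqrt(11869230977)/2318 ≈ -134.00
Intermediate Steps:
K = 2209 (K = (3*1 - 50)**2 = (3 - 50)**2 = (-47)**2 = 2209)
w = sqrt(11869230977)/2318 (w = sqrt(1/(2010 + 86074) + 2209) = sqrt(1/88084 + 2209) = sqrt(194577557/88084) = sqrt(11869230977)/2318 ≈ 47.000)
w + o(M(13)) = sqrt(11869230977)/2318 - 181 = -181 + sqrt(11869230977)/2318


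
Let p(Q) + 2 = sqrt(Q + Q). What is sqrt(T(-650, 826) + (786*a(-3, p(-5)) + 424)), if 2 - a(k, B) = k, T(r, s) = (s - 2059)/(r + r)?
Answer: sqrt(73598629)/130 ≈ 65.992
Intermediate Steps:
p(Q) = -2 + sqrt(2)*sqrt(Q) (p(Q) = -2 + sqrt(Q + Q) = -2 + sqrt(2*Q) = -2 + sqrt(2)*sqrt(Q))
T(r, s) = (-2059 + s)/(2*r) (T(r, s) = (-2059 + s)/((2*r)) = (-2059 + s)*(1/(2*r)) = (-2059 + s)/(2*r))
a(k, B) = 2 - k
sqrt(T(-650, 826) + (786*a(-3, p(-5)) + 424)) = sqrt((1/2)*(-2059 + 826)/(-650) + (786*(2 - 1*(-3)) + 424)) = sqrt((1/2)*(-1/650)*(-1233) + (786*(2 + 3) + 424)) = sqrt(1233/1300 + (786*5 + 424)) = sqrt(1233/1300 + (3930 + 424)) = sqrt(1233/1300 + 4354) = sqrt(5661433/1300) = sqrt(73598629)/130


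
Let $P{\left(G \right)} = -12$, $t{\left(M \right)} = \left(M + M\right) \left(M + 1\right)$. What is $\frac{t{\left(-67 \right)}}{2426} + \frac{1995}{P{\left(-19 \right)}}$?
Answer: $- \frac{788957}{4852} \approx -162.6$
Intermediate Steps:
$t{\left(M \right)} = 2 M \left(1 + M\right)$
$\frac{t{\left(-67 \right)}}{2426} + \frac{1995}{P{\left(-19 \right)}} = \frac{2 \left(-67\right) \left(1 - 67\right)}{2426} + \frac{1995}{-12} = 2 \left(-67\right) \left(-66\right) \frac{1}{2426} + 1995 \left(- \frac{1}{12}\right) = 8844 \cdot \frac{1}{2426} - \frac{665}{4} = \frac{4422}{1213} - \frac{665}{4} = - \frac{788957}{4852}$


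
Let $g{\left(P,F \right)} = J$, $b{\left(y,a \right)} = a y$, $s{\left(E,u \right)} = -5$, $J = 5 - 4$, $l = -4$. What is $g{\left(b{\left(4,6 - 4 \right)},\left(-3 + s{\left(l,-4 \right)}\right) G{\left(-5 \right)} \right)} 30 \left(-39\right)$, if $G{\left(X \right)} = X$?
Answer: $-1170$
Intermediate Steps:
$J = 1$ ($J = 5 - 4 = 1$)
$g{\left(P,F \right)} = 1$
$g{\left(b{\left(4,6 - 4 \right)},\left(-3 + s{\left(l,-4 \right)}\right) G{\left(-5 \right)} \right)} 30 \left(-39\right) = 1 \cdot 30 \left(-39\right) = 30 \left(-39\right) = -1170$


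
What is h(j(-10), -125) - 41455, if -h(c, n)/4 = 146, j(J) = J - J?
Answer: -42039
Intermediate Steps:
j(J) = 0
h(c, n) = -584 (h(c, n) = -4*146 = -584)
h(j(-10), -125) - 41455 = -584 - 41455 = -42039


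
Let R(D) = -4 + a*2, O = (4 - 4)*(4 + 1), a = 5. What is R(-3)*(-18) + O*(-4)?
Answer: -108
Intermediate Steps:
O = 0 (O = 0*5 = 0)
R(D) = 6 (R(D) = -4 + 5*2 = -4 + 10 = 6)
R(-3)*(-18) + O*(-4) = 6*(-18) + 0*(-4) = -108 + 0 = -108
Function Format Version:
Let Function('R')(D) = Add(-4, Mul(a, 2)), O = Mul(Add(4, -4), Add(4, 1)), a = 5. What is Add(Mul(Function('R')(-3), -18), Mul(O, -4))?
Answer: -108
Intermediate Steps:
O = 0 (O = Mul(0, 5) = 0)
Function('R')(D) = 6 (Function('R')(D) = Add(-4, Mul(5, 2)) = Add(-4, 10) = 6)
Add(Mul(Function('R')(-3), -18), Mul(O, -4)) = Add(Mul(6, -18), Mul(0, -4)) = Add(-108, 0) = -108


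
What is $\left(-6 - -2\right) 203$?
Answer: $-812$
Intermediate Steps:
$\left(-6 - -2\right) 203 = \left(-6 + 2\right) 203 = \left(-4\right) 203 = -812$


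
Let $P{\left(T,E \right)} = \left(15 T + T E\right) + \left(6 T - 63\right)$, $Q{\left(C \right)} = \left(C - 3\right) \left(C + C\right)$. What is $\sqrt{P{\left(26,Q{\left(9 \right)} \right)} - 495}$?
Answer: $2 \sqrt{699} \approx 52.877$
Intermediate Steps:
$Q{\left(C \right)} = 2 C \left(-3 + C\right)$ ($Q{\left(C \right)} = \left(-3 + C\right) 2 C = 2 C \left(-3 + C\right)$)
$P{\left(T,E \right)} = -63 + 21 T + E T$ ($P{\left(T,E \right)} = \left(15 T + E T\right) + \left(-63 + 6 T\right) = -63 + 21 T + E T$)
$\sqrt{P{\left(26,Q{\left(9 \right)} \right)} - 495} = \sqrt{\left(-63 + 21 \cdot 26 + 2 \cdot 9 \left(-3 + 9\right) 26\right) - 495} = \sqrt{\left(-63 + 546 + 2 \cdot 9 \cdot 6 \cdot 26\right) - 495} = \sqrt{\left(-63 + 546 + 108 \cdot 26\right) - 495} = \sqrt{\left(-63 + 546 + 2808\right) - 495} = \sqrt{3291 - 495} = \sqrt{2796} = 2 \sqrt{699}$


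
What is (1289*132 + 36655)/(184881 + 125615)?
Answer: 206803/310496 ≈ 0.66604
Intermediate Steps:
(1289*132 + 36655)/(184881 + 125615) = (170148 + 36655)/310496 = 206803*(1/310496) = 206803/310496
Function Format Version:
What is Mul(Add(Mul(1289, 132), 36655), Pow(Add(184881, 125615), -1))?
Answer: Rational(206803, 310496) ≈ 0.66604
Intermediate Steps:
Mul(Add(Mul(1289, 132), 36655), Pow(Add(184881, 125615), -1)) = Mul(Add(170148, 36655), Pow(310496, -1)) = Mul(206803, Rational(1, 310496)) = Rational(206803, 310496)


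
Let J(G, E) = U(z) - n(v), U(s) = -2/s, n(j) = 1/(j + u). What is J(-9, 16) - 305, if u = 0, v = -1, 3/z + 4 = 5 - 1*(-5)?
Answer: -308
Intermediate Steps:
z = ½ (z = 3/(-4 + (5 - 1*(-5))) = 3/(-4 + (5 + 5)) = 3/(-4 + 10) = 3/6 = 3*(⅙) = ½ ≈ 0.50000)
n(j) = 1/j (n(j) = 1/(j + 0) = 1/j)
J(G, E) = -3 (J(G, E) = -2/½ - 1/(-1) = -2*2 - 1*(-1) = -4 + 1 = -3)
J(-9, 16) - 305 = -3 - 305 = -308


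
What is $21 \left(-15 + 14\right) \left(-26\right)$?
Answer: $546$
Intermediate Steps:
$21 \left(-15 + 14\right) \left(-26\right) = 21 \left(-1\right) \left(-26\right) = \left(-21\right) \left(-26\right) = 546$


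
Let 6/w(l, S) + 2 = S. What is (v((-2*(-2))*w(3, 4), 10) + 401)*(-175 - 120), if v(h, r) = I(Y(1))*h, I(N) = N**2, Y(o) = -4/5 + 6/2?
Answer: -677143/5 ≈ -1.3543e+5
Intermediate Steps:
Y(o) = 11/5 (Y(o) = -4*1/5 + 6*(1/2) = -4/5 + 3 = 11/5)
w(l, S) = 6/(-2 + S)
v(h, r) = 121*h/25 (v(h, r) = (11/5)**2*h = 121*h/25)
(v((-2*(-2))*w(3, 4), 10) + 401)*(-175 - 120) = (121*((-2*(-2))*(6/(-2 + 4)))/25 + 401)*(-175 - 120) = (121*(4*(6/2))/25 + 401)*(-295) = (121*(4*(6*(1/2)))/25 + 401)*(-295) = (121*(4*3)/25 + 401)*(-295) = ((121/25)*12 + 401)*(-295) = (1452/25 + 401)*(-295) = (11477/25)*(-295) = -677143/5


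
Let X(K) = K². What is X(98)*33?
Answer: 316932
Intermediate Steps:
X(98)*33 = 98²*33 = 9604*33 = 316932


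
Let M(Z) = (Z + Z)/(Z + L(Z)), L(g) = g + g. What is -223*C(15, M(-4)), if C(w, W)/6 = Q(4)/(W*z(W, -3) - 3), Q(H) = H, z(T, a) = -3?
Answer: 5352/5 ≈ 1070.4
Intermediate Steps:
L(g) = 2*g
M(Z) = ⅔ (M(Z) = (Z + Z)/(Z + 2*Z) = (2*Z)/((3*Z)) = (2*Z)*(1/(3*Z)) = ⅔)
C(w, W) = 24/(-3 - 3*W) (C(w, W) = 6*(4/(W*(-3) - 3)) = 6*(4/(-3*W - 3)) = 6*(4/(-3 - 3*W)) = 24/(-3 - 3*W))
-223*C(15, M(-4)) = -1784/(-1 - 1*⅔) = -1784/(-1 - ⅔) = -1784/(-5/3) = -1784*(-3)/5 = -223*(-24/5) = 5352/5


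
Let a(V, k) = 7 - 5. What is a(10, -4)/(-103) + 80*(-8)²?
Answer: 527358/103 ≈ 5120.0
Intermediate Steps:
a(V, k) = 2
a(10, -4)/(-103) + 80*(-8)² = 2/(-103) + 80*(-8)² = 2*(-1/103) + 80*64 = -2/103 + 5120 = 527358/103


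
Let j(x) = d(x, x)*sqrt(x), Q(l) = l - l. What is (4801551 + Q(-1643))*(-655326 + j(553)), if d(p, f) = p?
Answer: -3146581210626 + 2655257703*sqrt(553) ≈ -3.0841e+12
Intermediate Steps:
Q(l) = 0
j(x) = x**(3/2) (j(x) = x*sqrt(x) = x**(3/2))
(4801551 + Q(-1643))*(-655326 + j(553)) = (4801551 + 0)*(-655326 + 553**(3/2)) = 4801551*(-655326 + 553*sqrt(553)) = -3146581210626 + 2655257703*sqrt(553)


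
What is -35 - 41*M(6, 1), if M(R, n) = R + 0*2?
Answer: -281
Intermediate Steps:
M(R, n) = R (M(R, n) = R + 0 = R)
-35 - 41*M(6, 1) = -35 - 41*6 = -35 - 246 = -281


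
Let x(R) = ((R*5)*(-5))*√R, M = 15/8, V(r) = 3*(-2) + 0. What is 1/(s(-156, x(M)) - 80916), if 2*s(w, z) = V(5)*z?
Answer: -13809664/1117416444099 - 2000*√30/372472148033 ≈ -1.2388e-5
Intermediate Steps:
V(r) = -6 (V(r) = -6 + 0 = -6)
M = 15/8 (M = 15*(⅛) = 15/8 ≈ 1.8750)
x(R) = -25*R^(3/2) (x(R) = ((5*R)*(-5))*√R = (-25*R)*√R = -25*R^(3/2))
s(w, z) = -3*z (s(w, z) = (-6*z)/2 = -3*z)
1/(s(-156, x(M)) - 80916) = 1/(-(-75)*(15/8)^(3/2) - 80916) = 1/(-(-75)*15*√30/32 - 80916) = 1/(-(-1125)*√30/32 - 80916) = 1/(1125*√30/32 - 80916) = 1/(-80916 + 1125*√30/32)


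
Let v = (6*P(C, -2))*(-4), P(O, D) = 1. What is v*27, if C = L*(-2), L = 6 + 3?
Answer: -648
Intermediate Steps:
L = 9
C = -18 (C = 9*(-2) = -18)
v = -24 (v = (6*1)*(-4) = 6*(-4) = -24)
v*27 = -24*27 = -648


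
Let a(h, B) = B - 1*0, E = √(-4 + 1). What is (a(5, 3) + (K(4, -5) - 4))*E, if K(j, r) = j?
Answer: 3*I*√3 ≈ 5.1962*I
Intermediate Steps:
E = I*√3 (E = √(-3) = I*√3 ≈ 1.732*I)
a(h, B) = B (a(h, B) = B + 0 = B)
(a(5, 3) + (K(4, -5) - 4))*E = (3 + (4 - 4))*(I*√3) = (3 + 0)*(I*√3) = 3*(I*√3) = 3*I*√3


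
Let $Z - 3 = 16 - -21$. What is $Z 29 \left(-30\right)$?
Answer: $-34800$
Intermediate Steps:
$Z = 40$ ($Z = 3 + \left(16 - -21\right) = 3 + \left(16 + 21\right) = 3 + 37 = 40$)
$Z 29 \left(-30\right) = 40 \cdot 29 \left(-30\right) = 1160 \left(-30\right) = -34800$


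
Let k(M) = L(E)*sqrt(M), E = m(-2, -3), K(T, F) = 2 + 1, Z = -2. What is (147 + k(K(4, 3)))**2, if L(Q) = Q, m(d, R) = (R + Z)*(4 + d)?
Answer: 21909 - 2940*sqrt(3) ≈ 16817.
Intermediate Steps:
m(d, R) = (-2 + R)*(4 + d) (m(d, R) = (R - 2)*(4 + d) = (-2 + R)*(4 + d))
K(T, F) = 3
E = -10 (E = -8 - 2*(-2) + 4*(-3) - 3*(-2) = -8 + 4 - 12 + 6 = -10)
k(M) = -10*sqrt(M)
(147 + k(K(4, 3)))**2 = (147 - 10*sqrt(3))**2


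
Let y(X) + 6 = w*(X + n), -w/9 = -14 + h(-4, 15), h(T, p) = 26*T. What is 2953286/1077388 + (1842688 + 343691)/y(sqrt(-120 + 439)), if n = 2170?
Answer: 293222038387229929/79465103861843180 - 128996361*sqrt(319)/295028731940 ≈ 3.6821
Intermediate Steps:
w = 1062 (w = -9*(-14 + 26*(-4)) = -9*(-14 - 104) = -9*(-118) = 1062)
y(X) = 2304534 + 1062*X (y(X) = -6 + 1062*(X + 2170) = -6 + 1062*(2170 + X) = -6 + (2304540 + 1062*X) = 2304534 + 1062*X)
2953286/1077388 + (1842688 + 343691)/y(sqrt(-120 + 439)) = 2953286/1077388 + (1842688 + 343691)/(2304534 + 1062*sqrt(-120 + 439)) = 2953286*(1/1077388) + 2186379/(2304534 + 1062*sqrt(319)) = 1476643/538694 + 2186379/(2304534 + 1062*sqrt(319))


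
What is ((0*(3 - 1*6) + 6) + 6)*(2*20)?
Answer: 480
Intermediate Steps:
((0*(3 - 1*6) + 6) + 6)*(2*20) = ((0*(3 - 6) + 6) + 6)*40 = ((0*(-3) + 6) + 6)*40 = ((0 + 6) + 6)*40 = (6 + 6)*40 = 12*40 = 480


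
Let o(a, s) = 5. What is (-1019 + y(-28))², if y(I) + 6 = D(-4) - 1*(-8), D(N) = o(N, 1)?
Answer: 1024144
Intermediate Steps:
D(N) = 5
y(I) = 7 (y(I) = -6 + (5 - 1*(-8)) = -6 + (5 + 8) = -6 + 13 = 7)
(-1019 + y(-28))² = (-1019 + 7)² = (-1012)² = 1024144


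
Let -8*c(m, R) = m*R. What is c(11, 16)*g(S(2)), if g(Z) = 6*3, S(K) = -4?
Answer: -396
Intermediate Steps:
c(m, R) = -R*m/8 (c(m, R) = -m*R/8 = -R*m/8)
g(Z) = 18
c(11, 16)*g(S(2)) = -⅛*16*11*18 = -22*18 = -396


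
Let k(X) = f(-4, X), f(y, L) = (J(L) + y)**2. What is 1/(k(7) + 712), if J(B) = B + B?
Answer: 1/812 ≈ 0.0012315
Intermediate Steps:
J(B) = 2*B
f(y, L) = (y + 2*L)**2 (f(y, L) = (2*L + y)**2 = (y + 2*L)**2)
k(X) = (-4 + 2*X)**2
1/(k(7) + 712) = 1/(4*(-2 + 7)**2 + 712) = 1/(4*5**2 + 712) = 1/(4*25 + 712) = 1/(100 + 712) = 1/812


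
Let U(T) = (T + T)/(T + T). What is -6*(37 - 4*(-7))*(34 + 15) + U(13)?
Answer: -19109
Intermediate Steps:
U(T) = 1 (U(T) = (2*T)/((2*T)) = (2*T)*(1/(2*T)) = 1)
-6*(37 - 4*(-7))*(34 + 15) + U(13) = -6*(37 - 4*(-7))*(34 + 15) + 1 = -6*(37 + 28)*49 + 1 = -390*49 + 1 = -6*3185 + 1 = -19110 + 1 = -19109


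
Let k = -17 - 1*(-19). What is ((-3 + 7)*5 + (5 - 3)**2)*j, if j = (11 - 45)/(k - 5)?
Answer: 272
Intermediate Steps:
k = 2 (k = -17 + 19 = 2)
j = 34/3 (j = (11 - 45)/(2 - 5) = -34/(-3) = -34*(-1/3) = 34/3 ≈ 11.333)
((-3 + 7)*5 + (5 - 3)**2)*j = ((-3 + 7)*5 + (5 - 3)**2)*(34/3) = (4*5 + 2**2)*(34/3) = (20 + 4)*(34/3) = 24*(34/3) = 272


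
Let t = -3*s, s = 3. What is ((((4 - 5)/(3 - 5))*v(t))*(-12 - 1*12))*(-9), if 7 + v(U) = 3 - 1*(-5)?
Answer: 108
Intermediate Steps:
t = -9 (t = -3*3 = -9)
v(U) = 1 (v(U) = -7 + (3 - 1*(-5)) = -7 + (3 + 5) = -7 + 8 = 1)
((((4 - 5)/(3 - 5))*v(t))*(-12 - 1*12))*(-9) = ((((4 - 5)/(3 - 5))*1)*(-12 - 1*12))*(-9) = ((-1/(-2)*1)*(-12 - 12))*(-9) = ((-1*(-½)*1)*(-24))*(-9) = (((½)*1)*(-24))*(-9) = ((½)*(-24))*(-9) = -12*(-9) = 108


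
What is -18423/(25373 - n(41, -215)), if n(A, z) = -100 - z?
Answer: -18423/25258 ≈ -0.72939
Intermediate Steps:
-18423/(25373 - n(41, -215)) = -18423/(25373 - (-100 - 1*(-215))) = -18423/(25373 - (-100 + 215)) = -18423/(25373 - 1*115) = -18423/(25373 - 115) = -18423/25258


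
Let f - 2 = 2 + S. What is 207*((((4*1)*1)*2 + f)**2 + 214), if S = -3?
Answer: 61065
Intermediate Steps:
f = 1 (f = 2 + (2 - 3) = 2 - 1 = 1)
207*((((4*1)*1)*2 + f)**2 + 214) = 207*((((4*1)*1)*2 + 1)**2 + 214) = 207*(((4*1)*2 + 1)**2 + 214) = 207*((4*2 + 1)**2 + 214) = 207*((8 + 1)**2 + 214) = 207*(9**2 + 214) = 207*(81 + 214) = 207*295 = 61065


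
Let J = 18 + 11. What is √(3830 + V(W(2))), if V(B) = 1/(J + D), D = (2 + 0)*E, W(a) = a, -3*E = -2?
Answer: √31716503/91 ≈ 61.887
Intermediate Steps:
E = ⅔ (E = -⅓*(-2) = ⅔ ≈ 0.66667)
J = 29
D = 4/3 (D = (2 + 0)*(⅔) = 2*(⅔) = 4/3 ≈ 1.3333)
V(B) = 3/91 (V(B) = 1/(29 + 4/3) = 1/(91/3) = 3/91)
√(3830 + V(W(2))) = √(3830 + 3/91) = √(348533/91) = √31716503/91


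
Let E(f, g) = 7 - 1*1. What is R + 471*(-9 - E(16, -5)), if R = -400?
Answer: -7465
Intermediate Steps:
E(f, g) = 6 (E(f, g) = 7 - 1 = 6)
R + 471*(-9 - E(16, -5)) = -400 + 471*(-9 - 1*6) = -400 + 471*(-9 - 6) = -400 + 471*(-15) = -400 - 7065 = -7465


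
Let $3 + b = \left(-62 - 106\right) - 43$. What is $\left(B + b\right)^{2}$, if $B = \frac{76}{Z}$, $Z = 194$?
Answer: $\frac{429318400}{9409} \approx 45629.0$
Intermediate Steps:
$B = \frac{38}{97}$ ($B = \frac{76}{194} = 76 \cdot \frac{1}{194} = \frac{38}{97} \approx 0.39175$)
$b = -214$ ($b = -3 - 211 = -214$)
$\left(B + b\right)^{2} = \left(\frac{38}{97} - 214\right)^{2} = \left(- \frac{20720}{97}\right)^{2} = \frac{429318400}{9409}$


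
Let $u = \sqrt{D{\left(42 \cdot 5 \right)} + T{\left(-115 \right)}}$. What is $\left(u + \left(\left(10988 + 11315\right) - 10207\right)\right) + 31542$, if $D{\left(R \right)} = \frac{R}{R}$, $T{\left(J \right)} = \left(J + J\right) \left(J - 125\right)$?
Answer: $43638 + \sqrt{55201} \approx 43873.0$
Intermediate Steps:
$T{\left(J \right)} = 2 J \left(-125 + J\right)$
$D{\left(R \right)} = 1$
$u = \sqrt{55201}$ ($u = \sqrt{1 + 2 \left(-115\right) \left(-125 - 115\right)} = \sqrt{1 + 2 \left(-115\right) \left(-240\right)} = \sqrt{1 + 55200} = \sqrt{55201} \approx 234.95$)
$\left(u + \left(\left(10988 + 11315\right) - 10207\right)\right) + 31542 = \left(\sqrt{55201} + \left(\left(10988 + 11315\right) - 10207\right)\right) + 31542 = \left(\sqrt{55201} + \left(22303 - 10207\right)\right) + 31542 = \left(\sqrt{55201} + 12096\right) + 31542 = \left(12096 + \sqrt{55201}\right) + 31542 = 43638 + \sqrt{55201}$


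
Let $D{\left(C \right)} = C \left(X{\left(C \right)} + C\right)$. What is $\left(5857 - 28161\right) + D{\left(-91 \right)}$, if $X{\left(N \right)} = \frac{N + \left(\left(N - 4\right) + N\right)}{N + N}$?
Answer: $- \frac{28323}{2} \approx -14162.0$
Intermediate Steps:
$X{\left(N \right)} = \frac{-4 + 3 N}{2 N}$ ($X{\left(N \right)} = \frac{N + \left(\left(-4 + N\right) + N\right)}{2 N} = \left(N + \left(-4 + 2 N\right)\right) \frac{1}{2 N} = \left(-4 + 3 N\right) \frac{1}{2 N} = \frac{-4 + 3 N}{2 N}$)
$D{\left(C \right)} = C \left(\frac{3}{2} + C - \frac{2}{C}\right)$ ($D{\left(C \right)} = C \left(\left(\frac{3}{2} - \frac{2}{C}\right) + C\right) = C \left(\frac{3}{2} + C - \frac{2}{C}\right)$)
$\left(5857 - 28161\right) + D{\left(-91 \right)} = \left(5857 - 28161\right) + \left(-2 + \left(-91\right)^{2} + \frac{3}{2} \left(-91\right)\right) = -22304 - - \frac{16285}{2} = -22304 + \frac{16285}{2} = - \frac{28323}{2}$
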